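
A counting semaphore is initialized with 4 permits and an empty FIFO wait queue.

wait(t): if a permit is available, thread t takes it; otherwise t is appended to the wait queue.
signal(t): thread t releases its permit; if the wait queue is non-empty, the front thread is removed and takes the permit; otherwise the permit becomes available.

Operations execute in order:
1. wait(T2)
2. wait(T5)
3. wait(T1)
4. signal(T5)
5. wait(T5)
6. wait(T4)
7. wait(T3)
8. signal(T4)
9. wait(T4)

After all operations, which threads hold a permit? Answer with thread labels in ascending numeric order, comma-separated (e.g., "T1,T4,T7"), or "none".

Step 1: wait(T2) -> count=3 queue=[] holders={T2}
Step 2: wait(T5) -> count=2 queue=[] holders={T2,T5}
Step 3: wait(T1) -> count=1 queue=[] holders={T1,T2,T5}
Step 4: signal(T5) -> count=2 queue=[] holders={T1,T2}
Step 5: wait(T5) -> count=1 queue=[] holders={T1,T2,T5}
Step 6: wait(T4) -> count=0 queue=[] holders={T1,T2,T4,T5}
Step 7: wait(T3) -> count=0 queue=[T3] holders={T1,T2,T4,T5}
Step 8: signal(T4) -> count=0 queue=[] holders={T1,T2,T3,T5}
Step 9: wait(T4) -> count=0 queue=[T4] holders={T1,T2,T3,T5}
Final holders: T1,T2,T3,T5

Answer: T1,T2,T3,T5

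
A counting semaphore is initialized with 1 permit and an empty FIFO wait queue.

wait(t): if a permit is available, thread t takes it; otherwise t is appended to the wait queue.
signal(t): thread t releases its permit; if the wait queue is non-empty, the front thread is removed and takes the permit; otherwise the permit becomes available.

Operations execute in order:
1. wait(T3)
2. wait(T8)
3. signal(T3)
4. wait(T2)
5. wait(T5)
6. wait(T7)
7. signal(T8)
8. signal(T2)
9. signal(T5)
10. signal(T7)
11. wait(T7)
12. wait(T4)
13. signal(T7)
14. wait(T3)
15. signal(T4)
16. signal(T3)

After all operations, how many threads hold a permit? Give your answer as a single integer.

Step 1: wait(T3) -> count=0 queue=[] holders={T3}
Step 2: wait(T8) -> count=0 queue=[T8] holders={T3}
Step 3: signal(T3) -> count=0 queue=[] holders={T8}
Step 4: wait(T2) -> count=0 queue=[T2] holders={T8}
Step 5: wait(T5) -> count=0 queue=[T2,T5] holders={T8}
Step 6: wait(T7) -> count=0 queue=[T2,T5,T7] holders={T8}
Step 7: signal(T8) -> count=0 queue=[T5,T7] holders={T2}
Step 8: signal(T2) -> count=0 queue=[T7] holders={T5}
Step 9: signal(T5) -> count=0 queue=[] holders={T7}
Step 10: signal(T7) -> count=1 queue=[] holders={none}
Step 11: wait(T7) -> count=0 queue=[] holders={T7}
Step 12: wait(T4) -> count=0 queue=[T4] holders={T7}
Step 13: signal(T7) -> count=0 queue=[] holders={T4}
Step 14: wait(T3) -> count=0 queue=[T3] holders={T4}
Step 15: signal(T4) -> count=0 queue=[] holders={T3}
Step 16: signal(T3) -> count=1 queue=[] holders={none}
Final holders: {none} -> 0 thread(s)

Answer: 0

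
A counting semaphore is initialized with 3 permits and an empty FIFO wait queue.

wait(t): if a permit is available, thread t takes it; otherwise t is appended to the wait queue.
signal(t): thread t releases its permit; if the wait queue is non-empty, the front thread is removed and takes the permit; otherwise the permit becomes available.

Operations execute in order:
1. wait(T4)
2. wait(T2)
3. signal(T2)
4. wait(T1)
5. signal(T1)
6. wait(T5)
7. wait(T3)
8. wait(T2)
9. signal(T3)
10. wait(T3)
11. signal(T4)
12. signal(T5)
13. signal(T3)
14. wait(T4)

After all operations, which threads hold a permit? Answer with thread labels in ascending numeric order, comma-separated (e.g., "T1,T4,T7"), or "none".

Step 1: wait(T4) -> count=2 queue=[] holders={T4}
Step 2: wait(T2) -> count=1 queue=[] holders={T2,T4}
Step 3: signal(T2) -> count=2 queue=[] holders={T4}
Step 4: wait(T1) -> count=1 queue=[] holders={T1,T4}
Step 5: signal(T1) -> count=2 queue=[] holders={T4}
Step 6: wait(T5) -> count=1 queue=[] holders={T4,T5}
Step 7: wait(T3) -> count=0 queue=[] holders={T3,T4,T5}
Step 8: wait(T2) -> count=0 queue=[T2] holders={T3,T4,T5}
Step 9: signal(T3) -> count=0 queue=[] holders={T2,T4,T5}
Step 10: wait(T3) -> count=0 queue=[T3] holders={T2,T4,T5}
Step 11: signal(T4) -> count=0 queue=[] holders={T2,T3,T5}
Step 12: signal(T5) -> count=1 queue=[] holders={T2,T3}
Step 13: signal(T3) -> count=2 queue=[] holders={T2}
Step 14: wait(T4) -> count=1 queue=[] holders={T2,T4}
Final holders: T2,T4

Answer: T2,T4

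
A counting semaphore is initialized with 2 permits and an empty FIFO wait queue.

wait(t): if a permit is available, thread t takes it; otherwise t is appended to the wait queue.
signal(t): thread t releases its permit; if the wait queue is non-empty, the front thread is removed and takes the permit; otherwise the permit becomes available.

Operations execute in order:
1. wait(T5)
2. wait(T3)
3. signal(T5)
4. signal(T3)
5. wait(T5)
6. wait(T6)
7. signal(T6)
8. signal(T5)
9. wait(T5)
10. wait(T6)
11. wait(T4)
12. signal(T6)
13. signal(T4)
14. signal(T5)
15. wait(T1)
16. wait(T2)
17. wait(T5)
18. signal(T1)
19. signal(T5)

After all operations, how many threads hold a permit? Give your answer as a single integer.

Step 1: wait(T5) -> count=1 queue=[] holders={T5}
Step 2: wait(T3) -> count=0 queue=[] holders={T3,T5}
Step 3: signal(T5) -> count=1 queue=[] holders={T3}
Step 4: signal(T3) -> count=2 queue=[] holders={none}
Step 5: wait(T5) -> count=1 queue=[] holders={T5}
Step 6: wait(T6) -> count=0 queue=[] holders={T5,T6}
Step 7: signal(T6) -> count=1 queue=[] holders={T5}
Step 8: signal(T5) -> count=2 queue=[] holders={none}
Step 9: wait(T5) -> count=1 queue=[] holders={T5}
Step 10: wait(T6) -> count=0 queue=[] holders={T5,T6}
Step 11: wait(T4) -> count=0 queue=[T4] holders={T5,T6}
Step 12: signal(T6) -> count=0 queue=[] holders={T4,T5}
Step 13: signal(T4) -> count=1 queue=[] holders={T5}
Step 14: signal(T5) -> count=2 queue=[] holders={none}
Step 15: wait(T1) -> count=1 queue=[] holders={T1}
Step 16: wait(T2) -> count=0 queue=[] holders={T1,T2}
Step 17: wait(T5) -> count=0 queue=[T5] holders={T1,T2}
Step 18: signal(T1) -> count=0 queue=[] holders={T2,T5}
Step 19: signal(T5) -> count=1 queue=[] holders={T2}
Final holders: {T2} -> 1 thread(s)

Answer: 1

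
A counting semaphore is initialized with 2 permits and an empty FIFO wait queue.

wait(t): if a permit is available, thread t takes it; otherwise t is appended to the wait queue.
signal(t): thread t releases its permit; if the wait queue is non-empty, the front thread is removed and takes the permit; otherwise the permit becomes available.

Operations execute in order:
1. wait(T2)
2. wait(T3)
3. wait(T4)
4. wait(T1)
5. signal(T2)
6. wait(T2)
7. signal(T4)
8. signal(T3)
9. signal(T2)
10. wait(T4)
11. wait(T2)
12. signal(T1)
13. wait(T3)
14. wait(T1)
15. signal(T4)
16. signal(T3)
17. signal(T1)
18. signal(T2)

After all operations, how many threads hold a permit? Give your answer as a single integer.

Answer: 0

Derivation:
Step 1: wait(T2) -> count=1 queue=[] holders={T2}
Step 2: wait(T3) -> count=0 queue=[] holders={T2,T3}
Step 3: wait(T4) -> count=0 queue=[T4] holders={T2,T3}
Step 4: wait(T1) -> count=0 queue=[T4,T1] holders={T2,T3}
Step 5: signal(T2) -> count=0 queue=[T1] holders={T3,T4}
Step 6: wait(T2) -> count=0 queue=[T1,T2] holders={T3,T4}
Step 7: signal(T4) -> count=0 queue=[T2] holders={T1,T3}
Step 8: signal(T3) -> count=0 queue=[] holders={T1,T2}
Step 9: signal(T2) -> count=1 queue=[] holders={T1}
Step 10: wait(T4) -> count=0 queue=[] holders={T1,T4}
Step 11: wait(T2) -> count=0 queue=[T2] holders={T1,T4}
Step 12: signal(T1) -> count=0 queue=[] holders={T2,T4}
Step 13: wait(T3) -> count=0 queue=[T3] holders={T2,T4}
Step 14: wait(T1) -> count=0 queue=[T3,T1] holders={T2,T4}
Step 15: signal(T4) -> count=0 queue=[T1] holders={T2,T3}
Step 16: signal(T3) -> count=0 queue=[] holders={T1,T2}
Step 17: signal(T1) -> count=1 queue=[] holders={T2}
Step 18: signal(T2) -> count=2 queue=[] holders={none}
Final holders: {none} -> 0 thread(s)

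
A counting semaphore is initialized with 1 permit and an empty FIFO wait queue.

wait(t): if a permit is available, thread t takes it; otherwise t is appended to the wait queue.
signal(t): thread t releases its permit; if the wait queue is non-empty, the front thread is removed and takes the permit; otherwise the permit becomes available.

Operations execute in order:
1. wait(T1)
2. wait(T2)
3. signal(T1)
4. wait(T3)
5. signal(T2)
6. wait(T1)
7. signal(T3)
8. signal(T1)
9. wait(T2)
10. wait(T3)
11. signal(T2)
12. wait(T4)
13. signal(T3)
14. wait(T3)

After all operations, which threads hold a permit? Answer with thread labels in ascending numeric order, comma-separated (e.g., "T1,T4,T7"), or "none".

Step 1: wait(T1) -> count=0 queue=[] holders={T1}
Step 2: wait(T2) -> count=0 queue=[T2] holders={T1}
Step 3: signal(T1) -> count=0 queue=[] holders={T2}
Step 4: wait(T3) -> count=0 queue=[T3] holders={T2}
Step 5: signal(T2) -> count=0 queue=[] holders={T3}
Step 6: wait(T1) -> count=0 queue=[T1] holders={T3}
Step 7: signal(T3) -> count=0 queue=[] holders={T1}
Step 8: signal(T1) -> count=1 queue=[] holders={none}
Step 9: wait(T2) -> count=0 queue=[] holders={T2}
Step 10: wait(T3) -> count=0 queue=[T3] holders={T2}
Step 11: signal(T2) -> count=0 queue=[] holders={T3}
Step 12: wait(T4) -> count=0 queue=[T4] holders={T3}
Step 13: signal(T3) -> count=0 queue=[] holders={T4}
Step 14: wait(T3) -> count=0 queue=[T3] holders={T4}
Final holders: T4

Answer: T4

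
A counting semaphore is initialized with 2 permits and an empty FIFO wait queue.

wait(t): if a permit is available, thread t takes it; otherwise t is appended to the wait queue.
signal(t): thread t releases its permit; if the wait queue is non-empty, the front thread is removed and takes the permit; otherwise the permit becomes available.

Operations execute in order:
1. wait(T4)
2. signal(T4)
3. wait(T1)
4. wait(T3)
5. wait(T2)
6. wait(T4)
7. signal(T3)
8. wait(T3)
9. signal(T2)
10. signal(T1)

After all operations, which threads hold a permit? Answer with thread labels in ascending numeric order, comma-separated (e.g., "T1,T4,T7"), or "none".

Step 1: wait(T4) -> count=1 queue=[] holders={T4}
Step 2: signal(T4) -> count=2 queue=[] holders={none}
Step 3: wait(T1) -> count=1 queue=[] holders={T1}
Step 4: wait(T3) -> count=0 queue=[] holders={T1,T3}
Step 5: wait(T2) -> count=0 queue=[T2] holders={T1,T3}
Step 6: wait(T4) -> count=0 queue=[T2,T4] holders={T1,T3}
Step 7: signal(T3) -> count=0 queue=[T4] holders={T1,T2}
Step 8: wait(T3) -> count=0 queue=[T4,T3] holders={T1,T2}
Step 9: signal(T2) -> count=0 queue=[T3] holders={T1,T4}
Step 10: signal(T1) -> count=0 queue=[] holders={T3,T4}
Final holders: T3,T4

Answer: T3,T4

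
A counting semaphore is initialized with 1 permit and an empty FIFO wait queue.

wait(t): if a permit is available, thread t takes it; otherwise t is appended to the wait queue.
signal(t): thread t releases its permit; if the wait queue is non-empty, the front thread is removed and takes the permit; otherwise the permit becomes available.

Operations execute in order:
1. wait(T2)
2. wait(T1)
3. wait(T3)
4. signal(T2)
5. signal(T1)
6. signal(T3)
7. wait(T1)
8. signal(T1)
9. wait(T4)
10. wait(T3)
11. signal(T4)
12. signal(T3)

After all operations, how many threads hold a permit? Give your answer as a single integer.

Step 1: wait(T2) -> count=0 queue=[] holders={T2}
Step 2: wait(T1) -> count=0 queue=[T1] holders={T2}
Step 3: wait(T3) -> count=0 queue=[T1,T3] holders={T2}
Step 4: signal(T2) -> count=0 queue=[T3] holders={T1}
Step 5: signal(T1) -> count=0 queue=[] holders={T3}
Step 6: signal(T3) -> count=1 queue=[] holders={none}
Step 7: wait(T1) -> count=0 queue=[] holders={T1}
Step 8: signal(T1) -> count=1 queue=[] holders={none}
Step 9: wait(T4) -> count=0 queue=[] holders={T4}
Step 10: wait(T3) -> count=0 queue=[T3] holders={T4}
Step 11: signal(T4) -> count=0 queue=[] holders={T3}
Step 12: signal(T3) -> count=1 queue=[] holders={none}
Final holders: {none} -> 0 thread(s)

Answer: 0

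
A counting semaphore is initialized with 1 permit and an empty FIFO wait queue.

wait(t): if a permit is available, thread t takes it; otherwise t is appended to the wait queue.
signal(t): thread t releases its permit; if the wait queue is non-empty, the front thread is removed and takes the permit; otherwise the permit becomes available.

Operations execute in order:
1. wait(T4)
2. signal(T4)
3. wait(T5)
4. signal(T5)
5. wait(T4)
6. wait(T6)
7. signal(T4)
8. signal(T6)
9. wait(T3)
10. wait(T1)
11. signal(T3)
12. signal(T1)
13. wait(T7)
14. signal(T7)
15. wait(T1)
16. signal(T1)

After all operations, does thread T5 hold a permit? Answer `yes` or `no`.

Answer: no

Derivation:
Step 1: wait(T4) -> count=0 queue=[] holders={T4}
Step 2: signal(T4) -> count=1 queue=[] holders={none}
Step 3: wait(T5) -> count=0 queue=[] holders={T5}
Step 4: signal(T5) -> count=1 queue=[] holders={none}
Step 5: wait(T4) -> count=0 queue=[] holders={T4}
Step 6: wait(T6) -> count=0 queue=[T6] holders={T4}
Step 7: signal(T4) -> count=0 queue=[] holders={T6}
Step 8: signal(T6) -> count=1 queue=[] holders={none}
Step 9: wait(T3) -> count=0 queue=[] holders={T3}
Step 10: wait(T1) -> count=0 queue=[T1] holders={T3}
Step 11: signal(T3) -> count=0 queue=[] holders={T1}
Step 12: signal(T1) -> count=1 queue=[] holders={none}
Step 13: wait(T7) -> count=0 queue=[] holders={T7}
Step 14: signal(T7) -> count=1 queue=[] holders={none}
Step 15: wait(T1) -> count=0 queue=[] holders={T1}
Step 16: signal(T1) -> count=1 queue=[] holders={none}
Final holders: {none} -> T5 not in holders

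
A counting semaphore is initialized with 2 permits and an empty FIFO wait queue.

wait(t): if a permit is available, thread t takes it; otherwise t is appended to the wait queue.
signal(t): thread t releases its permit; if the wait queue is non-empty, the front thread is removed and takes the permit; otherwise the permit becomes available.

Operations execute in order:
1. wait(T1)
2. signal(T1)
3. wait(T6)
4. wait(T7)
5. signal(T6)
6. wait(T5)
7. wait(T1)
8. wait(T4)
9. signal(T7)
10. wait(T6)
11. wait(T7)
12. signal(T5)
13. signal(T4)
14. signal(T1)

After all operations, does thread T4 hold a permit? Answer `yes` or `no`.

Answer: no

Derivation:
Step 1: wait(T1) -> count=1 queue=[] holders={T1}
Step 2: signal(T1) -> count=2 queue=[] holders={none}
Step 3: wait(T6) -> count=1 queue=[] holders={T6}
Step 4: wait(T7) -> count=0 queue=[] holders={T6,T7}
Step 5: signal(T6) -> count=1 queue=[] holders={T7}
Step 6: wait(T5) -> count=0 queue=[] holders={T5,T7}
Step 7: wait(T1) -> count=0 queue=[T1] holders={T5,T7}
Step 8: wait(T4) -> count=0 queue=[T1,T4] holders={T5,T7}
Step 9: signal(T7) -> count=0 queue=[T4] holders={T1,T5}
Step 10: wait(T6) -> count=0 queue=[T4,T6] holders={T1,T5}
Step 11: wait(T7) -> count=0 queue=[T4,T6,T7] holders={T1,T5}
Step 12: signal(T5) -> count=0 queue=[T6,T7] holders={T1,T4}
Step 13: signal(T4) -> count=0 queue=[T7] holders={T1,T6}
Step 14: signal(T1) -> count=0 queue=[] holders={T6,T7}
Final holders: {T6,T7} -> T4 not in holders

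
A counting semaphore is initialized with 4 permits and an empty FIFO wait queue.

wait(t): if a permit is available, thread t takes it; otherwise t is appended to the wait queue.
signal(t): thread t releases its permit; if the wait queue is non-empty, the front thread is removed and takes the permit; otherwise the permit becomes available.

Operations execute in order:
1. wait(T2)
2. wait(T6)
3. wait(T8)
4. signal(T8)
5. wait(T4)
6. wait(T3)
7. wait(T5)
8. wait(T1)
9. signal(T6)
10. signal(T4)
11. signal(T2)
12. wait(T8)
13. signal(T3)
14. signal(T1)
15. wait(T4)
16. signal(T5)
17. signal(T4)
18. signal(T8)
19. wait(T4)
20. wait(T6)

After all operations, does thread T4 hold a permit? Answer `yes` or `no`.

Answer: yes

Derivation:
Step 1: wait(T2) -> count=3 queue=[] holders={T2}
Step 2: wait(T6) -> count=2 queue=[] holders={T2,T6}
Step 3: wait(T8) -> count=1 queue=[] holders={T2,T6,T8}
Step 4: signal(T8) -> count=2 queue=[] holders={T2,T6}
Step 5: wait(T4) -> count=1 queue=[] holders={T2,T4,T6}
Step 6: wait(T3) -> count=0 queue=[] holders={T2,T3,T4,T6}
Step 7: wait(T5) -> count=0 queue=[T5] holders={T2,T3,T4,T6}
Step 8: wait(T1) -> count=0 queue=[T5,T1] holders={T2,T3,T4,T6}
Step 9: signal(T6) -> count=0 queue=[T1] holders={T2,T3,T4,T5}
Step 10: signal(T4) -> count=0 queue=[] holders={T1,T2,T3,T5}
Step 11: signal(T2) -> count=1 queue=[] holders={T1,T3,T5}
Step 12: wait(T8) -> count=0 queue=[] holders={T1,T3,T5,T8}
Step 13: signal(T3) -> count=1 queue=[] holders={T1,T5,T8}
Step 14: signal(T1) -> count=2 queue=[] holders={T5,T8}
Step 15: wait(T4) -> count=1 queue=[] holders={T4,T5,T8}
Step 16: signal(T5) -> count=2 queue=[] holders={T4,T8}
Step 17: signal(T4) -> count=3 queue=[] holders={T8}
Step 18: signal(T8) -> count=4 queue=[] holders={none}
Step 19: wait(T4) -> count=3 queue=[] holders={T4}
Step 20: wait(T6) -> count=2 queue=[] holders={T4,T6}
Final holders: {T4,T6} -> T4 in holders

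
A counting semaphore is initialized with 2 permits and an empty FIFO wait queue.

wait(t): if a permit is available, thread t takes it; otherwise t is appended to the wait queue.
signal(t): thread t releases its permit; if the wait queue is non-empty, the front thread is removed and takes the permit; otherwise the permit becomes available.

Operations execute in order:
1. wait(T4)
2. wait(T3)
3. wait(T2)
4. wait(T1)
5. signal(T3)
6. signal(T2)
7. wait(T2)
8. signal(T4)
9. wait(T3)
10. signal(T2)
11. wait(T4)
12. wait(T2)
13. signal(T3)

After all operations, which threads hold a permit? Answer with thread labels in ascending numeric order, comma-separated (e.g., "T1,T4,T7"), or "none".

Step 1: wait(T4) -> count=1 queue=[] holders={T4}
Step 2: wait(T3) -> count=0 queue=[] holders={T3,T4}
Step 3: wait(T2) -> count=0 queue=[T2] holders={T3,T4}
Step 4: wait(T1) -> count=0 queue=[T2,T1] holders={T3,T4}
Step 5: signal(T3) -> count=0 queue=[T1] holders={T2,T4}
Step 6: signal(T2) -> count=0 queue=[] holders={T1,T4}
Step 7: wait(T2) -> count=0 queue=[T2] holders={T1,T4}
Step 8: signal(T4) -> count=0 queue=[] holders={T1,T2}
Step 9: wait(T3) -> count=0 queue=[T3] holders={T1,T2}
Step 10: signal(T2) -> count=0 queue=[] holders={T1,T3}
Step 11: wait(T4) -> count=0 queue=[T4] holders={T1,T3}
Step 12: wait(T2) -> count=0 queue=[T4,T2] holders={T1,T3}
Step 13: signal(T3) -> count=0 queue=[T2] holders={T1,T4}
Final holders: T1,T4

Answer: T1,T4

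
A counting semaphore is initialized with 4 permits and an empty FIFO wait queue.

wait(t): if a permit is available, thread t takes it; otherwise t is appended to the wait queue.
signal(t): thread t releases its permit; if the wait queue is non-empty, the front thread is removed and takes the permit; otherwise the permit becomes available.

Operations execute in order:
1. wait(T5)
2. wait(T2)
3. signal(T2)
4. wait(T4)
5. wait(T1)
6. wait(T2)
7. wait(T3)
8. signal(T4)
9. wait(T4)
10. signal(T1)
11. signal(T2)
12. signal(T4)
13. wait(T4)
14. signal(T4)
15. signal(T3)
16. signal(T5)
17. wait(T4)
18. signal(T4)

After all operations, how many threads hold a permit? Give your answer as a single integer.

Step 1: wait(T5) -> count=3 queue=[] holders={T5}
Step 2: wait(T2) -> count=2 queue=[] holders={T2,T5}
Step 3: signal(T2) -> count=3 queue=[] holders={T5}
Step 4: wait(T4) -> count=2 queue=[] holders={T4,T5}
Step 5: wait(T1) -> count=1 queue=[] holders={T1,T4,T5}
Step 6: wait(T2) -> count=0 queue=[] holders={T1,T2,T4,T5}
Step 7: wait(T3) -> count=0 queue=[T3] holders={T1,T2,T4,T5}
Step 8: signal(T4) -> count=0 queue=[] holders={T1,T2,T3,T5}
Step 9: wait(T4) -> count=0 queue=[T4] holders={T1,T2,T3,T5}
Step 10: signal(T1) -> count=0 queue=[] holders={T2,T3,T4,T5}
Step 11: signal(T2) -> count=1 queue=[] holders={T3,T4,T5}
Step 12: signal(T4) -> count=2 queue=[] holders={T3,T5}
Step 13: wait(T4) -> count=1 queue=[] holders={T3,T4,T5}
Step 14: signal(T4) -> count=2 queue=[] holders={T3,T5}
Step 15: signal(T3) -> count=3 queue=[] holders={T5}
Step 16: signal(T5) -> count=4 queue=[] holders={none}
Step 17: wait(T4) -> count=3 queue=[] holders={T4}
Step 18: signal(T4) -> count=4 queue=[] holders={none}
Final holders: {none} -> 0 thread(s)

Answer: 0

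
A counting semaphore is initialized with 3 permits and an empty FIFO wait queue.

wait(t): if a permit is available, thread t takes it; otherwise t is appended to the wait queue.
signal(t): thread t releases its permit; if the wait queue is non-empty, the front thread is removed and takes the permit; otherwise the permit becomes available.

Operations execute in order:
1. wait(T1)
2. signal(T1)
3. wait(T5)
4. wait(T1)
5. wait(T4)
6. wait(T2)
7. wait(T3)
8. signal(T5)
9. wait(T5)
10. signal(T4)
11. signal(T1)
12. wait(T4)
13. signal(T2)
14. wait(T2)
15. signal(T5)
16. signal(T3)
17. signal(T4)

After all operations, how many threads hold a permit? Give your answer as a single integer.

Step 1: wait(T1) -> count=2 queue=[] holders={T1}
Step 2: signal(T1) -> count=3 queue=[] holders={none}
Step 3: wait(T5) -> count=2 queue=[] holders={T5}
Step 4: wait(T1) -> count=1 queue=[] holders={T1,T5}
Step 5: wait(T4) -> count=0 queue=[] holders={T1,T4,T5}
Step 6: wait(T2) -> count=0 queue=[T2] holders={T1,T4,T5}
Step 7: wait(T3) -> count=0 queue=[T2,T3] holders={T1,T4,T5}
Step 8: signal(T5) -> count=0 queue=[T3] holders={T1,T2,T4}
Step 9: wait(T5) -> count=0 queue=[T3,T5] holders={T1,T2,T4}
Step 10: signal(T4) -> count=0 queue=[T5] holders={T1,T2,T3}
Step 11: signal(T1) -> count=0 queue=[] holders={T2,T3,T5}
Step 12: wait(T4) -> count=0 queue=[T4] holders={T2,T3,T5}
Step 13: signal(T2) -> count=0 queue=[] holders={T3,T4,T5}
Step 14: wait(T2) -> count=0 queue=[T2] holders={T3,T4,T5}
Step 15: signal(T5) -> count=0 queue=[] holders={T2,T3,T4}
Step 16: signal(T3) -> count=1 queue=[] holders={T2,T4}
Step 17: signal(T4) -> count=2 queue=[] holders={T2}
Final holders: {T2} -> 1 thread(s)

Answer: 1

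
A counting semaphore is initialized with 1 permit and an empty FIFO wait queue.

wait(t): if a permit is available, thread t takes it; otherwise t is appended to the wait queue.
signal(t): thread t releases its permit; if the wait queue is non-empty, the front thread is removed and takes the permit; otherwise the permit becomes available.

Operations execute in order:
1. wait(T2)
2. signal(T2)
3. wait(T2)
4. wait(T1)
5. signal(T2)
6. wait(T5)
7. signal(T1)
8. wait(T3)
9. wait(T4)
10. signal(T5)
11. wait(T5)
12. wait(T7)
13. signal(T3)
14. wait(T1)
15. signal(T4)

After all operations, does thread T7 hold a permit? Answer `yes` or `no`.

Answer: no

Derivation:
Step 1: wait(T2) -> count=0 queue=[] holders={T2}
Step 2: signal(T2) -> count=1 queue=[] holders={none}
Step 3: wait(T2) -> count=0 queue=[] holders={T2}
Step 4: wait(T1) -> count=0 queue=[T1] holders={T2}
Step 5: signal(T2) -> count=0 queue=[] holders={T1}
Step 6: wait(T5) -> count=0 queue=[T5] holders={T1}
Step 7: signal(T1) -> count=0 queue=[] holders={T5}
Step 8: wait(T3) -> count=0 queue=[T3] holders={T5}
Step 9: wait(T4) -> count=0 queue=[T3,T4] holders={T5}
Step 10: signal(T5) -> count=0 queue=[T4] holders={T3}
Step 11: wait(T5) -> count=0 queue=[T4,T5] holders={T3}
Step 12: wait(T7) -> count=0 queue=[T4,T5,T7] holders={T3}
Step 13: signal(T3) -> count=0 queue=[T5,T7] holders={T4}
Step 14: wait(T1) -> count=0 queue=[T5,T7,T1] holders={T4}
Step 15: signal(T4) -> count=0 queue=[T7,T1] holders={T5}
Final holders: {T5} -> T7 not in holders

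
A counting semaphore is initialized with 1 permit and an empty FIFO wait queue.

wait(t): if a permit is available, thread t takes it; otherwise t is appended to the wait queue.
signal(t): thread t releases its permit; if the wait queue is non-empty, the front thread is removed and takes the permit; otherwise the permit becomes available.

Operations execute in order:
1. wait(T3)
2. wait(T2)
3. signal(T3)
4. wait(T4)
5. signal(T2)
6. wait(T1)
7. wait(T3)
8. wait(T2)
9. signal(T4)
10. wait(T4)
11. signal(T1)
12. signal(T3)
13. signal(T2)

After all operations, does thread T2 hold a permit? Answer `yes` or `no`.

Step 1: wait(T3) -> count=0 queue=[] holders={T3}
Step 2: wait(T2) -> count=0 queue=[T2] holders={T3}
Step 3: signal(T3) -> count=0 queue=[] holders={T2}
Step 4: wait(T4) -> count=0 queue=[T4] holders={T2}
Step 5: signal(T2) -> count=0 queue=[] holders={T4}
Step 6: wait(T1) -> count=0 queue=[T1] holders={T4}
Step 7: wait(T3) -> count=0 queue=[T1,T3] holders={T4}
Step 8: wait(T2) -> count=0 queue=[T1,T3,T2] holders={T4}
Step 9: signal(T4) -> count=0 queue=[T3,T2] holders={T1}
Step 10: wait(T4) -> count=0 queue=[T3,T2,T4] holders={T1}
Step 11: signal(T1) -> count=0 queue=[T2,T4] holders={T3}
Step 12: signal(T3) -> count=0 queue=[T4] holders={T2}
Step 13: signal(T2) -> count=0 queue=[] holders={T4}
Final holders: {T4} -> T2 not in holders

Answer: no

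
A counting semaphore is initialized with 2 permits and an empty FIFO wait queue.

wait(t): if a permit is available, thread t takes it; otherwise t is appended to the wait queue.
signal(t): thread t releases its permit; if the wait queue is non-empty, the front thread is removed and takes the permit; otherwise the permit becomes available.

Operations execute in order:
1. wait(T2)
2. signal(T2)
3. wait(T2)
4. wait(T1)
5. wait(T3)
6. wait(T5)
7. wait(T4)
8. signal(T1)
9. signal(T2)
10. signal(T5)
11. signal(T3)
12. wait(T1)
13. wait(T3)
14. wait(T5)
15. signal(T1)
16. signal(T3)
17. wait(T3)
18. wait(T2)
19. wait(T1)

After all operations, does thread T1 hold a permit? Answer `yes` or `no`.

Answer: no

Derivation:
Step 1: wait(T2) -> count=1 queue=[] holders={T2}
Step 2: signal(T2) -> count=2 queue=[] holders={none}
Step 3: wait(T2) -> count=1 queue=[] holders={T2}
Step 4: wait(T1) -> count=0 queue=[] holders={T1,T2}
Step 5: wait(T3) -> count=0 queue=[T3] holders={T1,T2}
Step 6: wait(T5) -> count=0 queue=[T3,T5] holders={T1,T2}
Step 7: wait(T4) -> count=0 queue=[T3,T5,T4] holders={T1,T2}
Step 8: signal(T1) -> count=0 queue=[T5,T4] holders={T2,T3}
Step 9: signal(T2) -> count=0 queue=[T4] holders={T3,T5}
Step 10: signal(T5) -> count=0 queue=[] holders={T3,T4}
Step 11: signal(T3) -> count=1 queue=[] holders={T4}
Step 12: wait(T1) -> count=0 queue=[] holders={T1,T4}
Step 13: wait(T3) -> count=0 queue=[T3] holders={T1,T4}
Step 14: wait(T5) -> count=0 queue=[T3,T5] holders={T1,T4}
Step 15: signal(T1) -> count=0 queue=[T5] holders={T3,T4}
Step 16: signal(T3) -> count=0 queue=[] holders={T4,T5}
Step 17: wait(T3) -> count=0 queue=[T3] holders={T4,T5}
Step 18: wait(T2) -> count=0 queue=[T3,T2] holders={T4,T5}
Step 19: wait(T1) -> count=0 queue=[T3,T2,T1] holders={T4,T5}
Final holders: {T4,T5} -> T1 not in holders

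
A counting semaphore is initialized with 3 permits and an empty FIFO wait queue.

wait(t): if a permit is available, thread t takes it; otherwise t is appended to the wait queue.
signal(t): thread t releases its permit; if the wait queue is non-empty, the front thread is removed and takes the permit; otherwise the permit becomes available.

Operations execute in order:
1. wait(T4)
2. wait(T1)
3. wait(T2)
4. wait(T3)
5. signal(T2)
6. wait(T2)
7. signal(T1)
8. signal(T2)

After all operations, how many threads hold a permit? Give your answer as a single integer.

Answer: 2

Derivation:
Step 1: wait(T4) -> count=2 queue=[] holders={T4}
Step 2: wait(T1) -> count=1 queue=[] holders={T1,T4}
Step 3: wait(T2) -> count=0 queue=[] holders={T1,T2,T4}
Step 4: wait(T3) -> count=0 queue=[T3] holders={T1,T2,T4}
Step 5: signal(T2) -> count=0 queue=[] holders={T1,T3,T4}
Step 6: wait(T2) -> count=0 queue=[T2] holders={T1,T3,T4}
Step 7: signal(T1) -> count=0 queue=[] holders={T2,T3,T4}
Step 8: signal(T2) -> count=1 queue=[] holders={T3,T4}
Final holders: {T3,T4} -> 2 thread(s)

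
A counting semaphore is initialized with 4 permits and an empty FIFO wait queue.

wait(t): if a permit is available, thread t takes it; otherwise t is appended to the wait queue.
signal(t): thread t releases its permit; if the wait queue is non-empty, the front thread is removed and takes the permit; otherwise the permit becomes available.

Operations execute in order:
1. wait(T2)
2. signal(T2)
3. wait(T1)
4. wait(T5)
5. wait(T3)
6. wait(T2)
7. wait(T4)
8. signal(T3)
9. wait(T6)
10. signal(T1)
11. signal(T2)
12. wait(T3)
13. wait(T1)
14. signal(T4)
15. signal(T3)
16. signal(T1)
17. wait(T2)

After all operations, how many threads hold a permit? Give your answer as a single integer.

Answer: 3

Derivation:
Step 1: wait(T2) -> count=3 queue=[] holders={T2}
Step 2: signal(T2) -> count=4 queue=[] holders={none}
Step 3: wait(T1) -> count=3 queue=[] holders={T1}
Step 4: wait(T5) -> count=2 queue=[] holders={T1,T5}
Step 5: wait(T3) -> count=1 queue=[] holders={T1,T3,T5}
Step 6: wait(T2) -> count=0 queue=[] holders={T1,T2,T3,T5}
Step 7: wait(T4) -> count=0 queue=[T4] holders={T1,T2,T3,T5}
Step 8: signal(T3) -> count=0 queue=[] holders={T1,T2,T4,T5}
Step 9: wait(T6) -> count=0 queue=[T6] holders={T1,T2,T4,T5}
Step 10: signal(T1) -> count=0 queue=[] holders={T2,T4,T5,T6}
Step 11: signal(T2) -> count=1 queue=[] holders={T4,T5,T6}
Step 12: wait(T3) -> count=0 queue=[] holders={T3,T4,T5,T6}
Step 13: wait(T1) -> count=0 queue=[T1] holders={T3,T4,T5,T6}
Step 14: signal(T4) -> count=0 queue=[] holders={T1,T3,T5,T6}
Step 15: signal(T3) -> count=1 queue=[] holders={T1,T5,T6}
Step 16: signal(T1) -> count=2 queue=[] holders={T5,T6}
Step 17: wait(T2) -> count=1 queue=[] holders={T2,T5,T6}
Final holders: {T2,T5,T6} -> 3 thread(s)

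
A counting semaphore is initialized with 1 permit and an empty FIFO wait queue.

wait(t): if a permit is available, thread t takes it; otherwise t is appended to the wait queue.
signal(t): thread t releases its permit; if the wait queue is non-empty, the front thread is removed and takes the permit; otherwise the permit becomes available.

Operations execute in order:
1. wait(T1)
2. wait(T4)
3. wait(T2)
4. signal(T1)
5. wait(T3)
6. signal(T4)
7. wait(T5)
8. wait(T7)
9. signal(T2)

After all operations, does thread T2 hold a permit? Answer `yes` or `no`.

Answer: no

Derivation:
Step 1: wait(T1) -> count=0 queue=[] holders={T1}
Step 2: wait(T4) -> count=0 queue=[T4] holders={T1}
Step 3: wait(T2) -> count=0 queue=[T4,T2] holders={T1}
Step 4: signal(T1) -> count=0 queue=[T2] holders={T4}
Step 5: wait(T3) -> count=0 queue=[T2,T3] holders={T4}
Step 6: signal(T4) -> count=0 queue=[T3] holders={T2}
Step 7: wait(T5) -> count=0 queue=[T3,T5] holders={T2}
Step 8: wait(T7) -> count=0 queue=[T3,T5,T7] holders={T2}
Step 9: signal(T2) -> count=0 queue=[T5,T7] holders={T3}
Final holders: {T3} -> T2 not in holders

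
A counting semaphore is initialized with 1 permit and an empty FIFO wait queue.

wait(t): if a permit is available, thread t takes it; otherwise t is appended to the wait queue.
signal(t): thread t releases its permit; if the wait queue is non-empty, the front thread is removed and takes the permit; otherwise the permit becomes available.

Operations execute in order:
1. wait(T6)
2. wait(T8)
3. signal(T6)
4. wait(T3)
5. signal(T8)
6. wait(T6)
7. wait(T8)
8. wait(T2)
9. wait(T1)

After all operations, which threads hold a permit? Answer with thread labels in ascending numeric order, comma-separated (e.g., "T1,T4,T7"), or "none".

Step 1: wait(T6) -> count=0 queue=[] holders={T6}
Step 2: wait(T8) -> count=0 queue=[T8] holders={T6}
Step 3: signal(T6) -> count=0 queue=[] holders={T8}
Step 4: wait(T3) -> count=0 queue=[T3] holders={T8}
Step 5: signal(T8) -> count=0 queue=[] holders={T3}
Step 6: wait(T6) -> count=0 queue=[T6] holders={T3}
Step 7: wait(T8) -> count=0 queue=[T6,T8] holders={T3}
Step 8: wait(T2) -> count=0 queue=[T6,T8,T2] holders={T3}
Step 9: wait(T1) -> count=0 queue=[T6,T8,T2,T1] holders={T3}
Final holders: T3

Answer: T3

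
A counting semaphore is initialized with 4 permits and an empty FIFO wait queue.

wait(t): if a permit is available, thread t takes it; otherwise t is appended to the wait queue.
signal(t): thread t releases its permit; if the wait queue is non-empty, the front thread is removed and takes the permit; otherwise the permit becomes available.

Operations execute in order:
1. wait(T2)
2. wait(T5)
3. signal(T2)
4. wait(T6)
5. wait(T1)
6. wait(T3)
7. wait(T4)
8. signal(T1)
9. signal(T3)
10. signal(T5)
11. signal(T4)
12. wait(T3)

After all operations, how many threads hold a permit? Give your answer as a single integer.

Step 1: wait(T2) -> count=3 queue=[] holders={T2}
Step 2: wait(T5) -> count=2 queue=[] holders={T2,T5}
Step 3: signal(T2) -> count=3 queue=[] holders={T5}
Step 4: wait(T6) -> count=2 queue=[] holders={T5,T6}
Step 5: wait(T1) -> count=1 queue=[] holders={T1,T5,T6}
Step 6: wait(T3) -> count=0 queue=[] holders={T1,T3,T5,T6}
Step 7: wait(T4) -> count=0 queue=[T4] holders={T1,T3,T5,T6}
Step 8: signal(T1) -> count=0 queue=[] holders={T3,T4,T5,T6}
Step 9: signal(T3) -> count=1 queue=[] holders={T4,T5,T6}
Step 10: signal(T5) -> count=2 queue=[] holders={T4,T6}
Step 11: signal(T4) -> count=3 queue=[] holders={T6}
Step 12: wait(T3) -> count=2 queue=[] holders={T3,T6}
Final holders: {T3,T6} -> 2 thread(s)

Answer: 2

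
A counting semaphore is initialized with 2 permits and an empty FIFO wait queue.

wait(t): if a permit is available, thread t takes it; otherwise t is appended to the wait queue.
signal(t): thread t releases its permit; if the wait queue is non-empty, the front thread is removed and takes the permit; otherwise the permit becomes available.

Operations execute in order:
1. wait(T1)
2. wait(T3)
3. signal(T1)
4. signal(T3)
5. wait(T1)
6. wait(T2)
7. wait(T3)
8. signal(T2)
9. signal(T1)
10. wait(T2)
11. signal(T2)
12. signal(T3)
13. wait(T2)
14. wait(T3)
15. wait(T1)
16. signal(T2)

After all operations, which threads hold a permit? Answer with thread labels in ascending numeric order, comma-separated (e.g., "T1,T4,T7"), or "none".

Answer: T1,T3

Derivation:
Step 1: wait(T1) -> count=1 queue=[] holders={T1}
Step 2: wait(T3) -> count=0 queue=[] holders={T1,T3}
Step 3: signal(T1) -> count=1 queue=[] holders={T3}
Step 4: signal(T3) -> count=2 queue=[] holders={none}
Step 5: wait(T1) -> count=1 queue=[] holders={T1}
Step 6: wait(T2) -> count=0 queue=[] holders={T1,T2}
Step 7: wait(T3) -> count=0 queue=[T3] holders={T1,T2}
Step 8: signal(T2) -> count=0 queue=[] holders={T1,T3}
Step 9: signal(T1) -> count=1 queue=[] holders={T3}
Step 10: wait(T2) -> count=0 queue=[] holders={T2,T3}
Step 11: signal(T2) -> count=1 queue=[] holders={T3}
Step 12: signal(T3) -> count=2 queue=[] holders={none}
Step 13: wait(T2) -> count=1 queue=[] holders={T2}
Step 14: wait(T3) -> count=0 queue=[] holders={T2,T3}
Step 15: wait(T1) -> count=0 queue=[T1] holders={T2,T3}
Step 16: signal(T2) -> count=0 queue=[] holders={T1,T3}
Final holders: T1,T3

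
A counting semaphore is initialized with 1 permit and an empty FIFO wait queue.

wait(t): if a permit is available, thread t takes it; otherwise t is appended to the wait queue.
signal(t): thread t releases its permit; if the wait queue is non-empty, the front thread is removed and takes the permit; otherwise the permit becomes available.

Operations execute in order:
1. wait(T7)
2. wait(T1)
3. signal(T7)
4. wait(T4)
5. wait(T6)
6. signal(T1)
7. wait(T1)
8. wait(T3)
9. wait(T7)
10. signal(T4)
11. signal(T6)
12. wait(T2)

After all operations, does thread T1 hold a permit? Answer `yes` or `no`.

Answer: yes

Derivation:
Step 1: wait(T7) -> count=0 queue=[] holders={T7}
Step 2: wait(T1) -> count=0 queue=[T1] holders={T7}
Step 3: signal(T7) -> count=0 queue=[] holders={T1}
Step 4: wait(T4) -> count=0 queue=[T4] holders={T1}
Step 5: wait(T6) -> count=0 queue=[T4,T6] holders={T1}
Step 6: signal(T1) -> count=0 queue=[T6] holders={T4}
Step 7: wait(T1) -> count=0 queue=[T6,T1] holders={T4}
Step 8: wait(T3) -> count=0 queue=[T6,T1,T3] holders={T4}
Step 9: wait(T7) -> count=0 queue=[T6,T1,T3,T7] holders={T4}
Step 10: signal(T4) -> count=0 queue=[T1,T3,T7] holders={T6}
Step 11: signal(T6) -> count=0 queue=[T3,T7] holders={T1}
Step 12: wait(T2) -> count=0 queue=[T3,T7,T2] holders={T1}
Final holders: {T1} -> T1 in holders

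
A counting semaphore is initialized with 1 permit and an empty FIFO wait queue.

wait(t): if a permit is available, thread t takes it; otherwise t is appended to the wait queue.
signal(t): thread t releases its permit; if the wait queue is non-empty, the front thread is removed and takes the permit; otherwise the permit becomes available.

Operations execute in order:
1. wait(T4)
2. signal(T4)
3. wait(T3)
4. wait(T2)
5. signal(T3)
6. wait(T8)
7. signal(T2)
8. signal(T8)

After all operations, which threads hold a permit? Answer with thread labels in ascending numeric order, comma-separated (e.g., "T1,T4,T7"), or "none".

Step 1: wait(T4) -> count=0 queue=[] holders={T4}
Step 2: signal(T4) -> count=1 queue=[] holders={none}
Step 3: wait(T3) -> count=0 queue=[] holders={T3}
Step 4: wait(T2) -> count=0 queue=[T2] holders={T3}
Step 5: signal(T3) -> count=0 queue=[] holders={T2}
Step 6: wait(T8) -> count=0 queue=[T8] holders={T2}
Step 7: signal(T2) -> count=0 queue=[] holders={T8}
Step 8: signal(T8) -> count=1 queue=[] holders={none}
Final holders: none

Answer: none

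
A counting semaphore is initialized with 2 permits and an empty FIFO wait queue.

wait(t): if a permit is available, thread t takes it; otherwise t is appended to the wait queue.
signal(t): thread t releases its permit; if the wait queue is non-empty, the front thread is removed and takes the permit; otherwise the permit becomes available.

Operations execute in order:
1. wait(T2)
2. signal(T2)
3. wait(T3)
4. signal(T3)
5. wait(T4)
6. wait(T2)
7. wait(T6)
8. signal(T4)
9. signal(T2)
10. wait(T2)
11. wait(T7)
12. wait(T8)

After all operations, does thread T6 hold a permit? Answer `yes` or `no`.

Answer: yes

Derivation:
Step 1: wait(T2) -> count=1 queue=[] holders={T2}
Step 2: signal(T2) -> count=2 queue=[] holders={none}
Step 3: wait(T3) -> count=1 queue=[] holders={T3}
Step 4: signal(T3) -> count=2 queue=[] holders={none}
Step 5: wait(T4) -> count=1 queue=[] holders={T4}
Step 6: wait(T2) -> count=0 queue=[] holders={T2,T4}
Step 7: wait(T6) -> count=0 queue=[T6] holders={T2,T4}
Step 8: signal(T4) -> count=0 queue=[] holders={T2,T6}
Step 9: signal(T2) -> count=1 queue=[] holders={T6}
Step 10: wait(T2) -> count=0 queue=[] holders={T2,T6}
Step 11: wait(T7) -> count=0 queue=[T7] holders={T2,T6}
Step 12: wait(T8) -> count=0 queue=[T7,T8] holders={T2,T6}
Final holders: {T2,T6} -> T6 in holders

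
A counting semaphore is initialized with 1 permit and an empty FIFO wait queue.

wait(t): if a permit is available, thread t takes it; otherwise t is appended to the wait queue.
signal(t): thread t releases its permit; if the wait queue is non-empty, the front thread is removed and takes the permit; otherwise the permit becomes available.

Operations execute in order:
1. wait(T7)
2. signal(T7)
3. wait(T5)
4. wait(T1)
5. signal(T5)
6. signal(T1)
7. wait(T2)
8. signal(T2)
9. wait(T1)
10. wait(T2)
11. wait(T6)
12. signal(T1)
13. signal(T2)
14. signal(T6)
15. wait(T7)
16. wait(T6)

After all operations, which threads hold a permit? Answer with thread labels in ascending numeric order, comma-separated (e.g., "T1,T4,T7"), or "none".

Step 1: wait(T7) -> count=0 queue=[] holders={T7}
Step 2: signal(T7) -> count=1 queue=[] holders={none}
Step 3: wait(T5) -> count=0 queue=[] holders={T5}
Step 4: wait(T1) -> count=0 queue=[T1] holders={T5}
Step 5: signal(T5) -> count=0 queue=[] holders={T1}
Step 6: signal(T1) -> count=1 queue=[] holders={none}
Step 7: wait(T2) -> count=0 queue=[] holders={T2}
Step 8: signal(T2) -> count=1 queue=[] holders={none}
Step 9: wait(T1) -> count=0 queue=[] holders={T1}
Step 10: wait(T2) -> count=0 queue=[T2] holders={T1}
Step 11: wait(T6) -> count=0 queue=[T2,T6] holders={T1}
Step 12: signal(T1) -> count=0 queue=[T6] holders={T2}
Step 13: signal(T2) -> count=0 queue=[] holders={T6}
Step 14: signal(T6) -> count=1 queue=[] holders={none}
Step 15: wait(T7) -> count=0 queue=[] holders={T7}
Step 16: wait(T6) -> count=0 queue=[T6] holders={T7}
Final holders: T7

Answer: T7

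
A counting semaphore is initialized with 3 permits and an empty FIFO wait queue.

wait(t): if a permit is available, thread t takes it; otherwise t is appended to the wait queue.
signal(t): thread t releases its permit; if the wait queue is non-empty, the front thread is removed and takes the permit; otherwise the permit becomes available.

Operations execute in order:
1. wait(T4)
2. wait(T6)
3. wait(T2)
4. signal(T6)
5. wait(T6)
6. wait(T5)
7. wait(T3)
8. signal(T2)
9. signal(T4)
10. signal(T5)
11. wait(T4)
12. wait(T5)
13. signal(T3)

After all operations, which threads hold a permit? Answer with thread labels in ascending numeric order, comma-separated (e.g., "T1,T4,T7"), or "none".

Answer: T4,T5,T6

Derivation:
Step 1: wait(T4) -> count=2 queue=[] holders={T4}
Step 2: wait(T6) -> count=1 queue=[] holders={T4,T6}
Step 3: wait(T2) -> count=0 queue=[] holders={T2,T4,T6}
Step 4: signal(T6) -> count=1 queue=[] holders={T2,T4}
Step 5: wait(T6) -> count=0 queue=[] holders={T2,T4,T6}
Step 6: wait(T5) -> count=0 queue=[T5] holders={T2,T4,T6}
Step 7: wait(T3) -> count=0 queue=[T5,T3] holders={T2,T4,T6}
Step 8: signal(T2) -> count=0 queue=[T3] holders={T4,T5,T6}
Step 9: signal(T4) -> count=0 queue=[] holders={T3,T5,T6}
Step 10: signal(T5) -> count=1 queue=[] holders={T3,T6}
Step 11: wait(T4) -> count=0 queue=[] holders={T3,T4,T6}
Step 12: wait(T5) -> count=0 queue=[T5] holders={T3,T4,T6}
Step 13: signal(T3) -> count=0 queue=[] holders={T4,T5,T6}
Final holders: T4,T5,T6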